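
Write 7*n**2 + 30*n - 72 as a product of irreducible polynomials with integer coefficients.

Need a pair with product 7·(-72) = -504 and sum 30: that's -12 and 42.
Split the middle term: 7*n**2 - 12*n + 42*n - 72 = n*(7*n - 12) + 6*(7*n - 12).

(7*n - 12)*(n + 6)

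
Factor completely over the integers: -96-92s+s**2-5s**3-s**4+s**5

(s+1)(s+3)(s-4)(s**2-s+8)

Testing divisors of the constant over divisors of the leading coefficient, s = -3 is a root, giving the factor (s+3) and quotient s**4-4s**3+7s**2-20s-32.
Continuing, s = 4 is a root, giving the factor (s-4) and quotient s**3+7s+8.
Next, s = -1 is a root, so (s+1) is a factor; dividing leaves s**2-s+8.
The quadratic s**2-s+8 has discriminant -31 < 0 and is irreducible over ℤ.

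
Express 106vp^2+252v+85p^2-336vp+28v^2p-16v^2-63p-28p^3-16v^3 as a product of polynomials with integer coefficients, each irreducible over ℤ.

Group: 2v(-8v^2-14vp+28v+4p^2-7p) + (-7p+9)(-8v^2-14vp+28v+4p^2-7p); both groups contain (-8v^2-14vp+28v+4p^2-7p), so (2v-7p+9) is a factor with cofactor -8v^2-14vp+28v+4p^2-7p.
The cofactor groups again: -8v^2-14vp+28v+4p^2-7p = -2v(4v-p) + (-4p+7)(4v-p); both groups contain (4v-p), giving -(2v+4p-7)(4v-p).

-(2v-7p+9)(4v-p)(2v+4p-7)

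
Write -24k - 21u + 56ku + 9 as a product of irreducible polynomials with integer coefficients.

(7u - 3)(8k - 3)

Group as (56ku - 24k) + (-21u + 9) = 8k(7u - 3) - 3(7u - 3).
Both groups share the factor (7u - 3).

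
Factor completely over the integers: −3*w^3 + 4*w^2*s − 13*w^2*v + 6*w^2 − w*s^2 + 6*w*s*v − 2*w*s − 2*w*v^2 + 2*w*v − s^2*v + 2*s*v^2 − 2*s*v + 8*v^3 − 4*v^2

−(w − s + 4*v − 2)*(3*w − s − 2*v)*(w + v)

Group: w*(−3*w^2 + w*s − w*v + s*v + 2*v^2) + (−s + 4*v − 2)*(−3*w^2 + w*s − w*v + s*v + 2*v^2); both groups contain (−3*w^2 + w*s − w*v + s*v + 2*v^2), so (w − s + 4*v − 2) is a factor with cofactor −3*w^2 + w*s − w*v + s*v + 2*v^2.
The cofactor groups again: −3*w^2 + w*s − w*v + s*v + 2*v^2 = −3*w*(w + v) + (s + 2*v)*(w + v); both groups contain (w + v), giving −(3*w − s − 2*v)*(w + v).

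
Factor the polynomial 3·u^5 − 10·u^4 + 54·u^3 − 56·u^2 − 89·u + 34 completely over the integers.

Trying the rational-root candidates, u = 1/3 is a root, so (3·u − 1) is a factor; dividing leaves u^4 − 3·u^3 + 17·u^2 − 13·u − 34.
Then u = −1 is a root, so (u + 1) divides it; the quotient is u^3 − 4·u^2 + 21·u − 34.
Continuing, u = 2 is a root, so (u − 2) divides it; the quotient is u^2 − 2·u + 17.
The quadratic u^2 − 2·u + 17 has discriminant −64 < 0 and is irreducible over ℤ.

(3·u − 1)·(u + 1)·(u − 2)·(u^2 − 2·u + 17)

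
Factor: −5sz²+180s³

5s(6s+z)(6s−z)

Every term has a factor of 5s. Then 36s²−z² = (6s)² − (z)².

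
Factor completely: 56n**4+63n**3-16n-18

Group as (56n**4-16n) + (63n**3-18) = 8n(7n**3-2) + 9(7n**3-2).
Both groups share the factor (7n**3-2).

(8n+9)(7n**3-2)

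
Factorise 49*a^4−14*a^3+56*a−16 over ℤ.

Group as (49*a^4+56*a) + (−14*a^3−16) = 7*a*(7*a^3+8) − 2*(7*a^3+8).
Both groups share the factor (7*a^3+8).

(7*a−2)*(7*a^3+8)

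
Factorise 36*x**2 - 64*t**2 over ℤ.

4*(3*x - 4*t)*(3*x + 4*t)

Pull out the common factor 4; 9*x**2 - 16*t**2 is a difference of squares.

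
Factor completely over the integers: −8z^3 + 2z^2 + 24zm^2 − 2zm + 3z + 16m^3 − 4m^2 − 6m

Group: 4z(−2z^2 + 2zm − z + 4m^2 + 2m) + (4m − 3)(−2z^2 + 2zm − z + 4m^2 + 2m); both groups contain (−2z^2 + 2zm − z + 4m^2 + 2m), so (4z + 4m − 3) is a factor with cofactor −2z^2 + 2zm − z + 4m^2 + 2m.
The cofactor groups again: −2z^2 + 2zm − z + 4m^2 + 2m = −2z(z − 2m) + (−2m − 1)(z − 2m); both groups contain (z − 2m), giving −(2z + 2m + 1)(z − 2m).

−(z − 2m)(2z + 2m + 1)(4z + 4m − 3)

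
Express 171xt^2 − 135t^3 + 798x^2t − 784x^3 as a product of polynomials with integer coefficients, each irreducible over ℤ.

Group: 8x(−98x^2 + 63xt + 45t^2) − 3t(−98x^2 + 63xt + 45t^2); both groups contain (−98x^2 + 63xt + 45t^2), so (8x − 3t) is a factor with cofactor −98x^2 + 63xt + 45t^2.
The cofactor groups again: −98x^2 + 63xt + 45t^2 = −14x(7x + 3t) + 15t(7x + 3t); both groups contain (7x + 3t), giving −(14x − 15t)(7x + 3t).

−(14x − 15t)(8x − 3t)(7x + 3t)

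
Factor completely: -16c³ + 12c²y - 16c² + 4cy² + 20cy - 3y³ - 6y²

Group: 2c(-8c² + 2cy - 8c + 3y² + 6y) - y(-8c² + 2cy - 8c + 3y² + 6y); both groups contain (-8c² + 2cy - 8c + 3y² + 6y), so (2c - y) is a factor with cofactor -8c² + 2cy - 8c + 3y² + 6y.
The cofactor groups again: -8c² + 2cy - 8c + 3y² + 6y = -2c(4c - 3y) + (-y - 2)(4c - 3y); both groups contain (4c - 3y), giving -(2c + y + 2)(4c - 3y).

-(2c + y + 2)(2c - y)(4c - 3y)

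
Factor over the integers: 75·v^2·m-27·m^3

Factor out 3·m, leaving 25·v^2-9·m^2, which is a difference of two squares.

3·m·(5·v-3·m)·(5·v+3·m)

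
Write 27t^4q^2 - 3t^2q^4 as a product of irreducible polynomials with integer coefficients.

Every term has a factor of 3t^2q^2. Then 9t^2 - q^2 = (3t)² − (q)².

3q^2t^2(3t - q)(3t + q)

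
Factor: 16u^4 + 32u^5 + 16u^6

Factor out 16u^4 first: what remains is u^2 + 2u + 1.
Recognize a perfect-square trinomial with the parts 1 and u.

16u^4(u + 1)^2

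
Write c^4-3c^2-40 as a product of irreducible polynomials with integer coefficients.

Substitute u = c^2 to get a quadratic in u, then factor.
c^2+5 is irreducible over ℤ (always positive, so no real roots).
c^2-8 is irreducible over ℤ (8 is not a perfect square).

(c^2+5)(c^2-8)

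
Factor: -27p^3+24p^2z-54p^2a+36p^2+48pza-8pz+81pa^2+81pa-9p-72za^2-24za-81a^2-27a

-(3p-3a-1)(p+3a)(9p-8z-9)

Group: 3p(-9p^2+8pz-27pa+9p+24za+27a) + (-3a-1)(-9p^2+8pz-27pa+9p+24za+27a); both groups contain (-9p^2+8pz-27pa+9p+24za+27a), so (3p-3a-1) is a factor with cofactor -9p^2+8pz-27pa+9p+24za+27a.
The cofactor groups again: -9p^2+8pz-27pa+9p+24za+27a = -9p(p+3a) + (8z+9)(p+3a); both groups contain (p+3a), giving -(9p-8z-9)(p+3a).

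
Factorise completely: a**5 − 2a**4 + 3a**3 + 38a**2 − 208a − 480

(a + 2)(a + 3)(a − 4)(a**2 − 3a + 20)

Among the possible rational roots, a = −3 is a root, so (a + 3) divides it; the quotient is a**4 − 5a**3 + 18a**2 − 16a − 160.
Next, a = −2 is a root, so (a + 2) is a factor; dividing leaves a**3 − 7a**2 + 32a − 80.
Next, a = 4 is a root, so (a − 4) is a factor; dividing leaves a**2 − 3a + 20.
The quadratic a**2 − 3a + 20 has discriminant −71 < 0 and is irreducible over ℤ.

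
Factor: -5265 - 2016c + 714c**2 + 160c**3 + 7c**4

Among the possible rational roots, c = 3 is a root, giving the factor (c - 3) and quotient 7c**3 + 181c**2 + 1257c + 1755.
Next, c = -15 is a root, so (c + 15) divides it; the quotient is 7c**2 + 76c + 117.
The remaining quadratic factors as (c + 9)(7c + 13).

(7c + 13)(c + 15)(c + 9)(c - 3)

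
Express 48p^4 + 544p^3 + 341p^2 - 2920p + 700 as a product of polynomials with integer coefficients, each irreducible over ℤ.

Trying the rational-root candidates, p = 7/4 is a root, giving the factor (4p - 7) and quotient 12p^3 + 157p^2 + 360p - 100.
Next, p = 1/4 is a root, so (4p - 1) is a factor; dividing leaves 3p^2 + 40p + 100.
The remaining quadratic factors as (3p + 10)(p + 10).

(3p + 10)(4p - 1)(4p - 7)(p + 10)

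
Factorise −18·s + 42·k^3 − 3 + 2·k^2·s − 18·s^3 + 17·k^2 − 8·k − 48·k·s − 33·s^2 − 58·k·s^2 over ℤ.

Group: 3·k·(14·k^2 − 4·k·s + k − 18·s^2 − 15·s − 3) + (s + 1)·(14·k^2 − 4·k·s + k − 18·s^2 − 15·s − 3); both groups contain (14·k^2 − 4·k·s + k − 18·s^2 − 15·s − 3), so (3·k + s + 1) is a factor with cofactor 14·k^2 − 4·k·s + k − 18·s^2 − 15·s − 3.
The cofactor groups again: 14·k^2 − 4·k·s + k − 18·s^2 − 15·s − 3 = 2·k·(7·k − 9·s − 3) + (2·s + 1)·(7·k − 9·s − 3); both groups contain (7·k − 9·s − 3), giving (2·k + 2·s + 1)·(7·k − 9·s − 3).

(2·k + 2·s + 1)·(3·k + s + 1)·(7·k − 9·s − 3)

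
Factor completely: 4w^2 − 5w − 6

Need a pair with product 4·(−6) = −24 and sum −5: that's −8 and 3.
Split the middle term: 4w^2 − 8w + 3w − 6 = 4w(w − 2) + 3(w − 2).

(4w + 3)(w − 2)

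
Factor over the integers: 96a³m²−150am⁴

6am²(4a+5m)(4a−5m)

Every term has a factor of 6am². Then 16a²−25m² = (4a)² − (5m)².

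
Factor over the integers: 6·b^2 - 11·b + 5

Need a pair with product 6·5 = 30 and sum -11: that's -6 and -5.
Split the middle term: 6·b^2 - 6·b - 5·b + 5 = 6·b·(b - 1) - 5·(b - 1).

(6·b - 5)·(b - 1)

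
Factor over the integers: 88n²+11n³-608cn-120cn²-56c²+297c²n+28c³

(4c-n-8)(7c-n)(c+11n)

Group: c(28c²-11cn-56c+n²+8n) + 11n(28c²-11cn-56c+n²+8n); both groups contain (28c²-11cn-56c+n²+8n), so (c+11n) is a factor with cofactor 28c²-11cn-56c+n²+8n.
The cofactor groups again: 28c²-11cn-56c+n²+8n = 4c(7c-n) + (-n-8)(7c-n); both groups contain (7c-n), giving (4c-n-8)(7c-n).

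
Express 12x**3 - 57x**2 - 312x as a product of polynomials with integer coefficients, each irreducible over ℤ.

3x(4x + 13)(x - 8)

Pull out the common factor 3x, then factor the remaining trinomial.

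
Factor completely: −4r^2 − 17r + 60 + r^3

(r + 4)(r − 3)(r − 5)

By the rational root theorem, r = 3 is a root, so (r − 3) is a factor; dividing leaves r^2 − r − 20.
The remaining quadratic factors as (r + 4)(r − 5).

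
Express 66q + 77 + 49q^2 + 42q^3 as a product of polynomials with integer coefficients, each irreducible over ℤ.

(6q + 7)(7q^2 + 11)

Group as (42q^3 + 66q) + (49q^2 + 77) = 6q(7q^2 + 11) + 7(7q^2 + 11).
Both groups share the factor (7q^2 + 11).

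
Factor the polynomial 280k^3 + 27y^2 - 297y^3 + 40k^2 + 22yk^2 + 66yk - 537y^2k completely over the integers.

Group: 3y(-99y^2 - 47yk + 9y + 70k^2 + 10k) + 4k(-99y^2 - 47yk + 9y + 70k^2 + 10k); both groups contain (-99y^2 - 47yk + 9y + 70k^2 + 10k), so (3y + 4k) is a factor with cofactor -99y^2 - 47yk + 9y + 70k^2 + 10k.
The cofactor groups again: -99y^2 - 47yk + 9y + 70k^2 + 10k = -9y(11y - 7k - 1) - 10k(11y - 7k - 1); both groups contain (11y - 7k - 1), giving -(9y + 10k)(11y - 7k - 1).

-(11y - 7k - 1)(9y + 10k)(3y + 4k)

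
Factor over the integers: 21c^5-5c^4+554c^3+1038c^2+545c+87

By the rational root theorem, c = -1 is a root, so (c+1) is a factor; dividing leaves 21c^4-26c^3+580c^2+458c+87.
Then c = -3/7 is a root, so (7c+3) is a factor; dividing leaves 3c^3-5c^2+85c+29.
Next, c = -1/3 is a root, giving the factor (3c+1) and quotient c^2-2c+29.
The quadratic c^2-2c+29 has discriminant -112 < 0 and is irreducible over ℤ.

(3c+1)(7c+3)(c+1)(c^2-2c+29)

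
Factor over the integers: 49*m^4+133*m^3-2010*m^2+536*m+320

(7*m+2)*(7*m-4)*(m+8)*(m-5)

Among the possible rational roots, m = 4/7 is a root, so (7*m-4) divides it; the quotient is 7*m^3+23*m^2-274*m-80.
Then m = -8 is a root, so (m+8) is a factor; dividing leaves 7*m^2-33*m-10.
The remaining quadratic factors as (m-5)(7*m+2).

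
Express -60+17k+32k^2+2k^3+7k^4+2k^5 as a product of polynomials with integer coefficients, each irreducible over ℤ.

Testing divisors of the constant over divisors of the leading coefficient, k = -3/2 is a root, so (2k+3) divides it; the quotient is k^4+2k^3-2k^2+19k-20.
Then k = -4 is a root, so (k+4) divides it; the quotient is k^3-2k^2+6k-5.
Then k = 1 is a root, giving the factor (k-1) and quotient k^2-k+5.
The quadratic k^2-k+5 has discriminant -19 < 0 and is irreducible over ℤ.

(2k+3)(k+4)(k-1)(k^2-k+5)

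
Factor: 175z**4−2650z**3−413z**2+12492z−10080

Testing divisors of the constant over divisors of the leading coefficient, z = −12/5 is a root, giving the factor (5z+12) and quotient 35z**3−614z**2+1391z−840.
Continuing, z = 8/7 is a root, so (7z−8) is a factor; dividing leaves 5z**2−82z+105.
The remaining quadratic factors as (5z−7)(z−15).

(5z+12)(5z−7)(7z−8)(z−15)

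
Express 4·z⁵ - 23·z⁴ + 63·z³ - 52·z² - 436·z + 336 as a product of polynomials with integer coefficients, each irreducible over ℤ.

(4·z - 3)·(z + 2)·(z - 4)·(z² - 3·z + 14)

Trying the rational-root candidates, z = 3/4 is a root, so (4·z - 3) divides it; the quotient is z⁴ - 5·z³ + 12·z² - 4·z - 112.
Then z = -2 is a root, giving the factor (z + 2) and quotient z³ - 7·z² + 26·z - 56.
Continuing, z = 4 is a root, giving the factor (z - 4) and quotient z² - 3·z + 14.
The quadratic z² - 3·z + 14 has discriminant -47 < 0 and is irreducible over ℤ.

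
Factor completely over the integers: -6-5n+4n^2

(4n+3)(n-2)

Need a pair with product 4·(-6) = -24 and sum -5: that's -8 and 3.
Split the middle term: 4n^2-8n + 3n-6 = 4n(n-2) + 3(n-2).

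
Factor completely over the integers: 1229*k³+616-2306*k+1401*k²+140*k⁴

Among the possible rational roots, k = -11/4 is a root, so (4*k+11) divides it; the quotient is 35*k³+211*k²-230*k+56.
Then k = -7 is a root, so (k+7) divides it; the quotient is 35*k²-34*k+8.
The remaining quadratic factors as (7*k-4)(5*k-2).

(4*k+11)*(5*k-2)*(7*k-4)*(k+7)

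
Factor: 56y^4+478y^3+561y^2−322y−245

Among the possible rational roots, y = −7/4 is a root, so (4y+7) divides it; the quotient is 14y^3+95y^2−26y−35.
Next, y = −7 is a root, so (y+7) is a factor; dividing leaves 14y^2−3y−5.
The remaining quadratic factors as (2y+1)(7y−5).

(2y+1)(4y+7)(7y−5)(y+7)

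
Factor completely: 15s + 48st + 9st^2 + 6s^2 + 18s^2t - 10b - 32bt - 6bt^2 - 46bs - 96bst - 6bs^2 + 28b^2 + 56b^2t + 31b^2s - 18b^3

Group: b(-18b^2 + 31bs + 2bt + 10b - 6s^2 - 3st - 15s) + (-3t - 1)(-18b^2 + 31bs + 2bt + 10b - 6s^2 - 3st - 15s); both groups contain (-18b^2 + 31bs + 2bt + 10b - 6s^2 - 3st - 15s), so (b - 3t - 1) is a factor with cofactor -18b^2 + 31bs + 2bt + 10b - 6s^2 - 3st - 15s.
The cofactor groups again: -18b^2 + 31bs + 2bt + 10b - 6s^2 - 3st - 15s = -9b(2b - 3s) + (2s + t + 5)(2b - 3s); both groups contain (2b - 3s), giving -(9b - 2s - t - 5)(2b - 3s).

-(2b - 3s)(9b - 2s - t - 5)(b - 3t - 1)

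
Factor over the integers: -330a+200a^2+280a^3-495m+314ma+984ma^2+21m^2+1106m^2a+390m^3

Group: 3m(130m^2+282ma+7m+140a^2+100a-165) + 2a(130m^2+282ma+7m+140a^2+100a-165); both groups contain (130m^2+282ma+7m+140a^2+100a-165), so (3m+2a) is a factor with cofactor 130m^2+282ma+7m+140a^2+100a-165.
The cofactor groups again: 130m^2+282ma+7m+140a^2+100a-165 = 13m(10m+14a-11) + (10a+15)(10m+14a-11); both groups contain (10m+14a-11), giving (13m+10a+15)(10m+14a-11).

(13m+10a+15)(10m+14a-11)(3m+2a)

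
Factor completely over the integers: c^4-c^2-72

Substitute u = c^2 to get a quadratic in u, then factor.
c^2+8 is irreducible over ℤ (always positive, so no real roots).
c^2-9 is a difference of squares.

(c+3)·(c-3)·(c^2+8)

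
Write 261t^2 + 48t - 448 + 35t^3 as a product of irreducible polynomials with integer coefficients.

Testing divisors of the constant over divisors of the leading coefficient, t = -7 is a root, giving the factor (t + 7) and quotient 35t^2 + 16t - 64.
The remaining quadratic factors as (5t + 8)(7t - 8).

(5t + 8)(7t - 8)(t + 7)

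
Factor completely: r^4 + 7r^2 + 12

Substitute u = r^2 to get a quadratic in u, then factor.
r^2 + 3 is irreducible over ℤ (always positive, so no real roots).
r^2 + 4 is irreducible over ℤ (sum of squares).

(r^2 + 3)(r^2 + 4)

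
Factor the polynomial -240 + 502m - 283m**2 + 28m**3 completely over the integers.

Among the possible rational roots, m = 5/4 is a root, so (4m - 5) divides it; the quotient is 7m**2 - 62m + 48.
The remaining quadratic factors as (m - 8)(7m - 6).

(4m - 5)(7m - 6)(m - 8)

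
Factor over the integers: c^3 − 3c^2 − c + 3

By the rational root theorem, c = 1 is a root, so (c − 1) divides it; the quotient is c^2 − 2c − 3.
The remaining quadratic factors as (c + 1)(c − 3).

(c + 1)(c − 1)(c − 3)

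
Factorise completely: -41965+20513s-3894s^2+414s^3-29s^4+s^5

Trying the rational-root candidates, s = 5 is a root, giving the factor (s-5) and quotient s^4-24s^3+294s^2-2424s+8393.
Next, s = 11 is a root, so (s-11) divides it; the quotient is s^3-13s^2+151s-763.
Continuing, s = 7 is a root, giving the factor (s-7) and quotient s^2-6s+109.
The quadratic s^2-6s+109 has discriminant -400 < 0 and is irreducible over ℤ.

(s-11)(s-5)(s-7)(s^2-6s+109)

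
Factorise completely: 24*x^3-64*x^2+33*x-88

Group as (24*x^3+33*x) + (-64*x^2-88) = 3*x*(8*x^2+11) - 8*(8*x^2+11).
Both groups share the factor (8*x^2+11).

(3*x-8)*(8*x^2+11)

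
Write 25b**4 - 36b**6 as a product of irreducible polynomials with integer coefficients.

-b**4(6b + 5)(6b - 5)

Factor out b**4 first: what remains is -36b**2 + 25.
Recognize a difference of squares with the parts 5 and 6b.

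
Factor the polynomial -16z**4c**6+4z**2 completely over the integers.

Every term has a factor of 4z**2; factoring it out leaves -4z**2c**6+1.
Recognize a difference of squares with the parts 1 and 2zc**3.

-4z**2(2zc**3+1)(2zc**3-1)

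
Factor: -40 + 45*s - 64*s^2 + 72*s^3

Group as (72*s^3 + 45*s) + (-64*s^2 - 40) = 9*s*(8*s^2 + 5) - 8*(8*s^2 + 5).
Both groups share the factor (8*s^2 + 5).

(9*s - 8)*(8*s^2 + 5)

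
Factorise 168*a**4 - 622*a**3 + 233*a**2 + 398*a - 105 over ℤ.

(4*a - 1)*(6*a - 7)*(7*a + 5)*(a - 3)

Among the possible rational roots, a = 1/4 is a root, so (4*a - 1) divides it; the quotient is 42*a**3 - 145*a**2 + 22*a + 105.
Then a = -5/7 is a root, so (7*a + 5) divides it; the quotient is 6*a**2 - 25*a + 21.
The remaining quadratic factors as (6*a - 7)(a - 3).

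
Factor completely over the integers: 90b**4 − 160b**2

10b**2(3b + 4)(3b − 4)

Every term has a factor of 10b**2. Then 9b**2 − 16 = (3b)² − (4)².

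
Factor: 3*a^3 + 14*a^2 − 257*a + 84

Trying the rational-root candidates, a = 1/3 is a root, so (3*a − 1) divides it; the quotient is a^2 + 5*a − 84.
The remaining quadratic factors as (a + 12)(a − 7).

(3*a − 1)*(a + 12)*(a − 7)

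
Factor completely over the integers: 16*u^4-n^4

(2*u-n)*(2*u+n)*(4*u^2+n^2)

Difference of squares twice: with A = 2*u and B = n, A⁴ − B⁴ = (A² − B²)(A² + B²), and A² − B² factors again.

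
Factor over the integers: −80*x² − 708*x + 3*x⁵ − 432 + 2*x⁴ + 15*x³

(3*x + 2)*(x + 3)*(x − 4)*(x² + x + 18)

Testing divisors of the constant over divisors of the leading coefficient, x = −3 is a root, so (x + 3) is a factor; dividing leaves 3*x⁴ − 7*x³ + 36*x² − 188*x − 144.
Then x = 4 is a root, so (x − 4) divides it; the quotient is 3*x³ + 5*x² + 56*x + 36.
Then x = −2/3 is a root, so (3*x + 2) is a factor; dividing leaves x² + x + 18.
The quadratic x² + x + 18 has discriminant −71 < 0 and is irreducible over ℤ.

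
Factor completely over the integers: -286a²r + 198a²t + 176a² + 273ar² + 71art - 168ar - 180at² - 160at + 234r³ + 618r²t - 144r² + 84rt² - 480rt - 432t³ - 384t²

Group: 13r(-22a² + 21ar + 20at + 18r² + 60rt + 48t²) + (-9t - 8)(-22a² + 21ar + 20at + 18r² + 60rt + 48t²); both groups contain (-22a² + 21ar + 20at + 18r² + 60rt + 48t²), so (13r - 9t - 8) is a factor with cofactor -22a² + 21ar + 20at + 18r² + 60rt + 48t².
The cofactor groups again: -22a² + 21ar + 20at + 18r² + 60rt + 48t² = -11a(2a - 3r - 4t) + (-6r - 12t)(2a - 3r - 4t); both groups contain (2a - 3r - 4t), giving -(11a + 6r + 12t)(2a - 3r - 4t).

-(11a + 6r + 12t)(13r - 9t - 8)(2a - 3r - 4t)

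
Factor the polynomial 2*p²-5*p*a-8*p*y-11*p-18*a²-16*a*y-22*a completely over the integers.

Group: 2*p*(p+2*a) + (-9*a-8*y-11)*(p+2*a); both groups contain (p+2*a).

(2*p-9*a-8*y-11)*(p+2*a)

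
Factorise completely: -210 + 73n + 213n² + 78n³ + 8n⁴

(2n + 7)(4n - 3)(n + 2)(n + 5)

Among the possible rational roots, n = 3/4 is a root, giving the factor (4n - 3) and quotient 2n³ + 21n² + 69n + 70.
Next, n = -5 is a root, giving the factor (n + 5) and quotient 2n² + 11n + 14.
The remaining quadratic factors as (n + 2)(2n + 7).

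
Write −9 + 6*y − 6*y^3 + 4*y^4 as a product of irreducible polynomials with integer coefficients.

(2*y − 3)*(2*y^3 + 3)

Group as (4*y^4 + 6*y) + (−6*y^3 − 9) = 2*y*(2*y^3 + 3) − 3*(2*y^3 + 3).
Both groups share the factor (2*y^3 + 3).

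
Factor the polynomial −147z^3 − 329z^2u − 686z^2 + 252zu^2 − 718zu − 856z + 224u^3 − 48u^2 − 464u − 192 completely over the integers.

−(7z − 7u + 12)(7z + 4u + 2)(3z + 8u + 8)

Group: 3z(−49z^2 + 21zu − 98z + 28u^2 − 34u − 24) + (8u + 8)(−49z^2 + 21zu − 98z + 28u^2 − 34u − 24); both groups contain (−49z^2 + 21zu − 98z + 28u^2 − 34u − 24), so (3z + 8u + 8) is a factor with cofactor −49z^2 + 21zu − 98z + 28u^2 − 34u − 24.
The cofactor groups again: −49z^2 + 21zu − 98z + 28u^2 − 34u − 24 = −7z(7z + 4u + 2) + (7u − 12)(7z + 4u + 2); both groups contain (7z + 4u + 2), giving −(7z − 7u + 12)(7z + 4u + 2).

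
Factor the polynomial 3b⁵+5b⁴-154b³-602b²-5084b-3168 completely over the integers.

Trying the rational-root candidates, b = -2/3 is a root, so (3b+2) divides it; the quotient is b⁴+b³-52b²-166b-1584.
Then b = -8 is a root, giving the factor (b+8) and quotient b³-7b²+4b-198.
Next, b = 9 is a root, so (b-9) divides it; the quotient is b²+2b+22.
The quadratic b²+2b+22 has discriminant -84 < 0 and is irreducible over ℤ.

(3b+2)(b+8)(b-9)(b²+2b+22)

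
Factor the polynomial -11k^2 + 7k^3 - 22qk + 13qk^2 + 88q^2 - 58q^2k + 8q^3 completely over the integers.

Group: 2q(4q^2 - 27qk + 44q - 7k^2 + 11k) - k(4q^2 - 27qk + 44q - 7k^2 + 11k); both groups contain (4q^2 - 27qk + 44q - 7k^2 + 11k), so (2q - k) is a factor with cofactor 4q^2 - 27qk + 44q - 7k^2 + 11k.
The cofactor groups again: 4q^2 - 27qk + 44q - 7k^2 + 11k = q(4q + k) + (-7k + 11)(4q + k); both groups contain (4q + k), giving (q - 7k + 11)(4q + k).

(q - 7k + 11)(2q - k)(4q + k)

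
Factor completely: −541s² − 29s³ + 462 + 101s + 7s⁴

(7s + 6)(s + 7)(s − 1)(s − 11)

Trying the rational-root candidates, s = −6/7 is a root, so (7s + 6) is a factor; dividing leaves s³ − 5s² − 73s + 77.
Then s = −7 is a root, so (s + 7) is a factor; dividing leaves s² − 12s + 11.
The remaining quadratic factors as (s − 1)(s − 11).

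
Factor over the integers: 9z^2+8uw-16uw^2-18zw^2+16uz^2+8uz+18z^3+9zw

Group: 8u(2z^2+z-2w^2+w) + 9z(2z^2+z-2w^2+w); both groups contain (2z^2+z-2w^2+w), so (8u+9z) is a factor with cofactor 2z^2+z-2w^2+w.
The cofactor groups again: 2z^2+z-2w^2+w = 2z(z+w) + (-2w+1)(z+w); both groups contain (z+w), giving (2z-2w+1)(z+w).

(2z-2w+1)(8u+9z)(z+w)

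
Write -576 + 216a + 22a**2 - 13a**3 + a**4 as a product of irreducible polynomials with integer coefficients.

(a + 4)(a - 3)(a - 6)(a - 8)

Trying the rational-root candidates, a = 6 is a root, giving the factor (a - 6) and quotient a**3 - 7a**2 - 20a + 96.
Next, a = -4 is a root, so (a + 4) is a factor; dividing leaves a**2 - 11a + 24.
The remaining quadratic factors as (a - 3)(a - 8).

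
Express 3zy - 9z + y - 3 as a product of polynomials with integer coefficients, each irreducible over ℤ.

Group as (3zy - 9z) + (y - 3) = 3z(y - 3) + (y - 3).
Both groups share the factor (y - 3).

(3z + 1)(y - 3)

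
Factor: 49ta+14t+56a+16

(7a+2)(7t+8)

Group as (49ta+14t) + (56a+16) = 7t(7a+2) + 8(7a+2).
Both groups share the factor (7a+2).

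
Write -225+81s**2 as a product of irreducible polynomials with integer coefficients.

9(3s+5)(3s-5)

Pull out the common factor 9; 9s**2-25 is a difference of squares.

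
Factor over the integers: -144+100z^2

Factor out 4, leaving 25z^2-36, which is a difference of two squares.

4(5z+6)(5z-6)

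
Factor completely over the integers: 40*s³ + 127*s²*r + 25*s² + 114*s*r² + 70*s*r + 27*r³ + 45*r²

(8*s + 3*r + 5)*(5*s + 9*r)*(s + r)

Group: 8*s*(5*s² + 14*s*r + 9*r²) + (3*r + 5)*(5*s² + 14*s*r + 9*r²); both groups contain (5*s² + 14*s*r + 9*r²), so (8*s + 3*r + 5) is a factor with cofactor 5*s² + 14*s*r + 9*r².
The cofactor groups again: 5*s² + 14*s*r + 9*r² = s*(5*s + 9*r) + r*(5*s + 9*r); both groups contain (5*s + 9*r), giving (s + r)*(5*s + 9*r).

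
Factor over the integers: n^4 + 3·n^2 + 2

Substitute u = n^2 to get a quadratic in u, then factor.
n^2 + 1 is irreducible over ℤ (sum of squares).
n^2 + 2 is irreducible over ℤ (always positive, so no real roots).

(n^2 + 1)·(n^2 + 2)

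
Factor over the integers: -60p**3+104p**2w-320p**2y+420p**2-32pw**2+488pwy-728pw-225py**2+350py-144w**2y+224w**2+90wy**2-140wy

Group: 5p(-12p**2+16pw-64py+84p+72wy-112w-45y**2+70y) - 2w(-12p**2+16pw-64py+84p+72wy-112w-45y**2+70y); both groups contain (-12p**2+16pw-64py+84p+72wy-112w-45y**2+70y), so (5p-2w) is a factor with cofactor -12p**2+16pw-64py+84p+72wy-112w-45y**2+70y.
The cofactor groups again: -12p**2+16pw-64py+84p+72wy-112w-45y**2+70y = -6p(2p+9y-14) + (8w-5y)(2p+9y-14); both groups contain (2p+9y-14), giving -(6p-8w+5y)(2p+9y-14).

-(2p+9y-14)(5p-2w)(6p-8w+5y)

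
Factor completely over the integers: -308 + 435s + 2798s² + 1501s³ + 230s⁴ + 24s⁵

(2s + 1)(3s + 7)(4s - 1)(s² + 7s + 44)

Among the possible rational roots, s = -1/2 is a root, so (2s + 1) is a factor; dividing leaves 12s⁴ + 109s³ + 696s² + 1051s - 308.
Continuing, s = 1/4 is a root, giving the factor (4s - 1) and quotient 3s³ + 28s² + 181s + 308.
Continuing, s = -7/3 is a root, so (3s + 7) is a factor; dividing leaves s² + 7s + 44.
The quadratic s² + 7s + 44 has discriminant -127 < 0 and is irreducible over ℤ.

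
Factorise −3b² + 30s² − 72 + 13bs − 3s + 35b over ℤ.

Group: −b(3b + 5s − 8) + (6s + 9)(3b + 5s − 8); both groups contain (3b + 5s − 8).

−(3b + 5s − 8)(b − 6s − 9)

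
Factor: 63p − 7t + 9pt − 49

Group as (9pt + 63p) + (−7t − 49) = 9p(t + 7) − 7(t + 7).
Both groups share the factor (t + 7).

(9p − 7)(t + 7)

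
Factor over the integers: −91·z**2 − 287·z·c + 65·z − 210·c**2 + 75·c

Group: −7·z·(13·z + 15·c) + (−14·c + 5)·(13·z + 15·c); both groups contain (13·z + 15·c).

−(7·z + 14·c − 5)·(13·z + 15·c)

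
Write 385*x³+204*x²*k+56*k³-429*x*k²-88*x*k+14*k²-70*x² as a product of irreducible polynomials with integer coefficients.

(11*x-8*k-2)*(7*x-k)*(5*x+7*k)

Group: 11*x*(35*x²+44*x*k-7*k²) + (-8*k-2)*(35*x²+44*x*k-7*k²); both groups contain (35*x²+44*x*k-7*k²), so (11*x-8*k-2) is a factor with cofactor 35*x²+44*x*k-7*k².
The cofactor groups again: 35*x²+44*x*k-7*k² = 7*x*(5*x+7*k) - k*(5*x+7*k); both groups contain (5*x+7*k), giving (7*x-k)*(5*x+7*k).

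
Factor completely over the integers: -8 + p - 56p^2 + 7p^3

(p - 8)(7p^2 + 1)

Group as (7p^3 + p) + (-56p^2 - 8) = p(7p^2 + 1) - 8(7p^2 + 1).
Both groups share the factor (7p^2 + 1).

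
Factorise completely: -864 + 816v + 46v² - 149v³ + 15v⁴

(3v - 4)(5v + 12)(v - 2)(v - 9)

Among the possible rational roots, v = 2 is a root, giving the factor (v - 2) and quotient 15v³ - 119v² - 192v + 432.
Next, v = 4/3 is a root, so (3v - 4) divides it; the quotient is 5v² - 33v - 108.
The remaining quadratic factors as (v - 9)(5v + 12).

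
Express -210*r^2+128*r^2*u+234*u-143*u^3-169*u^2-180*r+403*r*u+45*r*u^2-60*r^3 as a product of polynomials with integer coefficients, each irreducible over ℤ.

Group: r*(-60*r^2+188*r*u-90*r-143*u^2+117*u) + (u+2)*(-60*r^2+188*r*u-90*r-143*u^2+117*u); both groups contain (-60*r^2+188*r*u-90*r-143*u^2+117*u), so (r+u+2) is a factor with cofactor -60*r^2+188*r*u-90*r-143*u^2+117*u.
The cofactor groups again: -60*r^2+188*r*u-90*r-143*u^2+117*u = -10*r*(6*r-11*u+9) + 13*u*(6*r-11*u+9); both groups contain (6*r-11*u+9), giving -(10*r-13*u)*(6*r-11*u+9).

-(10*r-13*u)*(6*r-11*u+9)*(r+u+2)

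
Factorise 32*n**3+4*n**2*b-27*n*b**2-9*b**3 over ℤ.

Group: 4*n*(8*n**2-5*n*b-3*b**2) + 3*b*(8*n**2-5*n*b-3*b**2); both groups contain (8*n**2-5*n*b-3*b**2), so (4*n+3*b) is a factor with cofactor 8*n**2-5*n*b-3*b**2.
The cofactor groups again: 8*n**2-5*n*b-3*b**2 = n*(8*n+3*b) - b*(8*n+3*b); both groups contain (8*n+3*b), giving (n-b)*(8*n+3*b).

(n-b)*(4*n+3*b)*(8*n+3*b)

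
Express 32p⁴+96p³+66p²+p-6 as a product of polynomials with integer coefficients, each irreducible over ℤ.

(2p+1)(4p+3)(4p-1)(p+2)

By the rational root theorem, p = -2 is a root, giving the factor (p+2) and quotient 32p³+32p²+2p-3.
Then p = -1/2 is a root, so (2p+1) divides it; the quotient is 16p²+8p-3.
The remaining quadratic factors as (4p+3)(4p-1).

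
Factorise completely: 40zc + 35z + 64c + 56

(5z + 8)(8c + 7)

Group as (40zc + 35z) + (64c + 56) = 5z(8c + 7) + 8(8c + 7).
Both groups share the factor (8c + 7).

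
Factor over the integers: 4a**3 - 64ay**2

Factor out 4a, leaving a**2 - 16y**2, which is a difference of two squares.

4a(a + 4y)(a - 4y)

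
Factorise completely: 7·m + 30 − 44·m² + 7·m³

Trying the rational-root candidates, m = 1 is a root, giving the factor (m − 1) and quotient 7·m² − 37·m − 30.
The remaining quadratic factors as (7·m + 5)(m − 6).

(7·m + 5)·(m − 1)·(m − 6)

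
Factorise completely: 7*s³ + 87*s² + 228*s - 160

Among the possible rational roots, s = -8 is a root, so (s + 8) divides it; the quotient is 7*s² + 31*s - 20.
The remaining quadratic factors as (s + 5)(7*s - 4).

(7*s - 4)*(s + 5)*(s + 8)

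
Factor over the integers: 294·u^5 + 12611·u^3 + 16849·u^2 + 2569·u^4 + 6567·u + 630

Trying the rational-root candidates, u = −1/7 is a root, so (7·u + 1) is a factor; dividing leaves 42·u^4 + 361·u^3 + 1750·u^2 + 2157·u + 630.
Continuing, u = −3/7 is a root, so (7·u + 3) is a factor; dividing leaves 6·u^3 + 49·u^2 + 229·u + 210.
Then u = −7/6 is a root, so (6·u + 7) divides it; the quotient is u^2 + 7·u + 30.
The quadratic u^2 + 7·u + 30 has discriminant −71 < 0 and is irreducible over ℤ.

(6·u + 7)·(7·u + 1)·(7·u + 3)·(u^2 + 7·u + 30)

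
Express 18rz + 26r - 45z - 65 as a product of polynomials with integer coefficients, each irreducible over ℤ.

(2r - 5)(9z + 13)

Group as (18rz + 26r) + (-45z - 65) = 2r(9z + 13) - 5(9z + 13).
Both groups share the factor (9z + 13).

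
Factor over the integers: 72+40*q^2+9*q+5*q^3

Group as (5*q^3+9*q) + (40*q^2+72) = q*(5*q^2+9) + 8*(5*q^2+9).
Both groups share the factor (5*q^2+9).

(q+8)*(5*q^2+9)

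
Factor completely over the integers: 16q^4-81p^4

Difference of squares twice: with A = 2q and B = 3p, A⁴ − B⁴ = (A² − B²)(A² + B²), and A² − B² factors again.

(2q-3p)(2q+3p)(4q^2+9p^2)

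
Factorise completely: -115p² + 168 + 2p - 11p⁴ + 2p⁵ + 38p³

(2p - 3)(p + 1)(p - 4)(p² - p + 14)

Trying the rational-root candidates, p = -1 is a root, so (p + 1) divides it; the quotient is 2p⁴ - 13p³ + 51p² - 166p + 168.
Then p = 4 is a root, so (p - 4) is a factor; dividing leaves 2p³ - 5p² + 31p - 42.
Next, p = 3/2 is a root, so (2p - 3) is a factor; dividing leaves p² - p + 14.
The quadratic p² - p + 14 has discriminant -55 < 0 and is irreducible over ℤ.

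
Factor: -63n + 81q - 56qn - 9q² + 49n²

-(9q - 7n)(q + 7n - 9)

Group: -9q(q + 7n - 9) + 7n(q + 7n - 9); both groups contain (q + 7n - 9).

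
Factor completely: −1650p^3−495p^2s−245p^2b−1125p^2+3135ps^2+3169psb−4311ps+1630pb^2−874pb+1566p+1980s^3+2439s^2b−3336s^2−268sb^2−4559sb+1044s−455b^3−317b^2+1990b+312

−(15p+12s−5b−12)(10p−15s−7b+13)(11p+11s+13b+2)

Group: 11p(−150p^2+105ps+155pb−75p+180s^2+9sb−336s−35b^2−19b+156) + (11s+13b+2)(−150p^2+105ps+155pb−75p+180s^2+9sb−336s−35b^2−19b+156); both groups contain (−150p^2+105ps+155pb−75p+180s^2+9sb−336s−35b^2−19b+156), so (11p+11s+13b+2) is a factor with cofactor −150p^2+105ps+155pb−75p+180s^2+9sb−336s−35b^2−19b+156.
The cofactor groups again: −150p^2+105ps+155pb−75p+180s^2+9sb−336s−35b^2−19b+156 = −10p(15p+12s−5b−12) + (15s+7b−13)(15p+12s−5b−12); both groups contain (15p+12s−5b−12), giving −(10p−15s−7b+13)(15p+12s−5b−12).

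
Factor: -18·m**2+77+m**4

(m**2-11)·(m**2-7)

Substitute u = m**2 to get a quadratic in u, then factor.
m**2-7 is irreducible over ℤ (7 is not a perfect square).
m**2-11 is irreducible over ℤ (11 is not a perfect square).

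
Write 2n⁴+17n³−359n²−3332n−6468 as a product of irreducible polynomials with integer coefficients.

Testing divisors of the constant over divisors of the leading coefficient, n = −14 is a root, giving the factor (n+14) and quotient 2n³−11n²−205n−462.
Continuing, n = 14 is a root, so (n−14) divides it; the quotient is 2n²+17n+33.
The remaining quadratic factors as (n+3)(2n+11).

(2n+11)(n+14)(n+3)(n−14)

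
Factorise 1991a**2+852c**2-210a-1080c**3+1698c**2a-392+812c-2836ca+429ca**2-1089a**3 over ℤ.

Group: 10c(-108c**2+51ca+42c+99a**2-217a+98) + (-11a-4)(-108c**2+51ca+42c+99a**2-217a+98); both groups contain (-108c**2+51ca+42c+99a**2-217a+98), so (10c-11a-4) is a factor with cofactor -108c**2+51ca+42c+99a**2-217a+98.
The cofactor groups again: -108c**2+51ca+42c+99a**2-217a+98 = -12c(9c-11a+7) + (-9a+14)(9c-11a+7); both groups contain (9c-11a+7), giving -(12c+9a-14)(9c-11a+7).

-(10c-11a-4)(9c-11a+7)(12c+9a-14)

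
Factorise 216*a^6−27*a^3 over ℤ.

Pull out the common factor 27*a^3, leaving 8*a^3−1.
Recognize a difference of cubes with the parts 2*a and 1.

27*a^3*(2*a−1)*(4*a^2+2*a+1)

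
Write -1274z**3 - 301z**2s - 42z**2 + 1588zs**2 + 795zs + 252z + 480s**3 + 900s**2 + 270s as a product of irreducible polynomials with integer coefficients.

-(7z - 8s - 3)(14z + 15s)(13z + 4s + 6)

Group: 14z(-91z**2 + 76zs - 3z + 32s**2 + 60s + 18) + 15s(-91z**2 + 76zs - 3z + 32s**2 + 60s + 18); both groups contain (-91z**2 + 76zs - 3z + 32s**2 + 60s + 18), so (14z + 15s) is a factor with cofactor -91z**2 + 76zs - 3z + 32s**2 + 60s + 18.
The cofactor groups again: -91z**2 + 76zs - 3z + 32s**2 + 60s + 18 = -7z(13z + 4s + 6) + (8s + 3)(13z + 4s + 6); both groups contain (13z + 4s + 6), giving -(7z - 8s - 3)(13z + 4s + 6).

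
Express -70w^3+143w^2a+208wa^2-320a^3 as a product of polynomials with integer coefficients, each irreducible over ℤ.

-(2w-5a)(7w-8a)(5w+8a)

Group: 7w(-10w^2+9wa+40a^2) - 8a(-10w^2+9wa+40a^2); both groups contain (-10w^2+9wa+40a^2), so (7w-8a) is a factor with cofactor -10w^2+9wa+40a^2.
The cofactor groups again: -10w^2+9wa+40a^2 = -2w(5w+8a) + 5a(5w+8a); both groups contain (5w+8a), giving -(2w-5a)(5w+8a).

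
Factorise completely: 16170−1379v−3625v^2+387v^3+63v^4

(3v−14)(3v−7)(7v+15)(v+11)

By the rational root theorem, v = 14/3 is a root, so (3v−14) is a factor; dividing leaves 21v^3+227v^2−149v−1155.
Continuing, v = −15/7 is a root, giving the factor (7v+15) and quotient 3v^2+26v−77.
The remaining quadratic factors as (3v−7)(v+11).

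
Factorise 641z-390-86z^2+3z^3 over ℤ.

(3z-2)(z-13)(z-15)

By the rational root theorem, z = 13 is a root, so (z-13) is a factor; dividing leaves 3z^2-47z+30.
The remaining quadratic factors as (3z-2)(z-15).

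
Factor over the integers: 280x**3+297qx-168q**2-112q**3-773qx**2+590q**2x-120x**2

Group: 7q(-16q**2+66qx-24q-35x**2+15x) - 8x(-16q**2+66qx-24q-35x**2+15x); both groups contain (-16q**2+66qx-24q-35x**2+15x), so (7q-8x) is a factor with cofactor -16q**2+66qx-24q-35x**2+15x.
The cofactor groups again: -16q**2+66qx-24q-35x**2+15x = -2q(8q-5x) + (7x-3)(8q-5x); both groups contain (8q-5x), giving -(2q-7x+3)(8q-5x).

-(2q-7x+3)(7q-8x)(8q-5x)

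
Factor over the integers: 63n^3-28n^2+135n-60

(9n-4)(7n^2+15)

Group as (63n^3+135n) + (-28n^2-60) = 9n(7n^2+15) - 4(7n^2+15).
Both groups share the factor (7n^2+15).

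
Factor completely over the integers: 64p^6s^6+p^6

Factor out p^6 first: what remains is 64s^6+1.
Recognize a sum of cubes with the parts 4s^2 and 1.

p^6(4s^2+1)(16s^4−4s^2+1)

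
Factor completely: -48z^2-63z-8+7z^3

By the rational root theorem, z = 8 is a root, so (z-8) divides it; the quotient is 7z^2+8z+1.
The remaining quadratic factors as (z+1)(7z+1).

(7z+1)(z+1)(z-8)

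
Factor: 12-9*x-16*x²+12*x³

Group as (12*x³-9*x) + (-16*x²+12) = 3*x*(4*x²-3) - 4*(4*x²-3).
Both groups share the factor (4*x²-3).

(3*x-4)*(4*x²-3)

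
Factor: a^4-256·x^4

(a+4·x)·(a-4·x)·(a^2+16·x^2)

Write as (a^2)² − (16·x^2)², then factor a^2-16·x^2 once more.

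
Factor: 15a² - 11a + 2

(3a - 1)(5a - 2)

Need a pair with product 15·2 = 30 and sum -11: that's -6 and -5.
Split the middle term: 15a² - 6a - 5a + 2 = 3a(5a - 2) - (5a - 2).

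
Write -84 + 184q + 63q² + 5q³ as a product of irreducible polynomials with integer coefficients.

(5q - 2)(q + 6)(q + 7)

By the rational root theorem, q = 2/5 is a root, so (5q - 2) divides it; the quotient is q² + 13q + 42.
The remaining quadratic factors as (q + 7)(q + 6).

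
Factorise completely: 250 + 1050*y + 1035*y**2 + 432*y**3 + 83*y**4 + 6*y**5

(2*y + 5)*(3*y + 1)*(y + 5)*(y**2 + 6*y + 10)

Among the possible rational roots, y = -5/2 is a root, giving the factor (2*y + 5) and quotient 3*y**4 + 34*y**3 + 131*y**2 + 190*y + 50.
Continuing, y = -1/3 is a root, so (3*y + 1) divides it; the quotient is y**3 + 11*y**2 + 40*y + 50.
Next, y = -5 is a root, so (y + 5) is a factor; dividing leaves y**2 + 6*y + 10.
The quadratic y**2 + 6*y + 10 has discriminant -4 < 0 and is irreducible over ℤ.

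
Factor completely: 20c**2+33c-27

(4c+9)(5c-3)

Need a pair with product 20·(-27) = -540 and sum 33: that's -12 and 45.
Split the middle term: 20c**2-12c + 45c-27 = 4c(5c-3) + 9(5c-3).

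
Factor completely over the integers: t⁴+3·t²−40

(t²+8)·(t²−5)

Substitute u = t² to get a quadratic in u, then factor.
t²+8 is irreducible over ℤ (always positive, so no real roots).
t²−5 is irreducible over ℤ (5 is not a perfect square).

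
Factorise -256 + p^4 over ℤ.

(p)⁴ − (4)⁴ = ((p)² − (4)²)((p)² + (4)²); the first factor splits again, the second (p^2 + 16) is irreducible.

(p + 4)·(p - 4)·(p^2 + 16)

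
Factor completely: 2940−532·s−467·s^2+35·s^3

(5·s+14)·(7·s−15)·(s−14)

Trying the rational-root candidates, s = −14/5 is a root, so (5·s+14) is a factor; dividing leaves 7·s^2−113·s+210.
The remaining quadratic factors as (7·s−15)(s−14).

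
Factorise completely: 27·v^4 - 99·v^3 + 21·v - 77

(3·v - 11)·(9·v^3 + 7)

Group as (27·v^4 + 21·v) + (-99·v^3 - 77) = 3·v·(9·v^3 + 7) - 11·(9·v^3 + 7).
Both groups share the factor (9·v^3 + 7).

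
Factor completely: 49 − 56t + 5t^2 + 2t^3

Trying the rational-root candidates, t = 7/2 is a root, so (2t − 7) is a factor; dividing leaves t^2 + 6t − 7.
The remaining quadratic factors as (t − 1)(t + 7).

(2t − 7)(t + 7)(t − 1)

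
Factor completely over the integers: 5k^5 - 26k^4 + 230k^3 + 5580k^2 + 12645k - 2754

Trying the rational-root candidates, k = -6 is a root, so (k + 6) divides it; the quotient is 5k^4 - 56k^3 + 566k^2 + 2184k - 459.
Next, k = -3 is a root, so (k + 3) divides it; the quotient is 5k^3 - 71k^2 + 779k - 153.
Then k = 1/5 is a root, so (5k - 1) is a factor; dividing leaves k^2 - 14k + 153.
The quadratic k^2 - 14k + 153 has discriminant -416 < 0 and is irreducible over ℤ.

(5k - 1)(k + 3)(k + 6)(k^2 - 14k + 153)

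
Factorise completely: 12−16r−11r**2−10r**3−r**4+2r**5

Trying the rational-root candidates, r = 3 is a root, so (r−3) divides it; the quotient is 2r**4+5r**3+5r**2+4r−4.
Continuing, r = −2 is a root, giving the factor (r+2) and quotient 2r**3+r**2+3r−2.
Continuing, r = 1/2 is a root, so (2r−1) is a factor; dividing leaves r**2+r+2.
The quadratic r**2+r+2 has discriminant −7 < 0 and is irreducible over ℤ.

(2r−1)(r+2)(r−3)(r**2+r+2)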